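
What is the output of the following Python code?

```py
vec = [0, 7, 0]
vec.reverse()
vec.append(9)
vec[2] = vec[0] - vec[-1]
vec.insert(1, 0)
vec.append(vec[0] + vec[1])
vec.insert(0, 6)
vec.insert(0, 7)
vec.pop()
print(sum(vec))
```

20

reverse → [0, 7, 0]
append 9 → [0, 7, 0, 9]
vec[2] = vec[0]-vec[-1] = 0-9 = -9 → [0, 7, -9, 9]
insert 0 at 1 → [0, 0, 7, -9, 9]
append vec[0]+vec[1] = 0+0 = 0 → [0, 0, 7, -9, 9, 0]
insert 6 at 0 → [6, 0, 0, 7, -9, 9, 0]
insert 7 at 0 → [7, 6, 0, 0, 7, -9, 9, 0]
pop() removes 0 → [7, 6, 0, 0, 7, -9, 9]
sum = 20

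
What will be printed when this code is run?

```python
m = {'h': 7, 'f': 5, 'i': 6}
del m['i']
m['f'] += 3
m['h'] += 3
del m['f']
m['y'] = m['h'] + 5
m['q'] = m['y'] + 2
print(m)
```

{'h': 10, 'y': 15, 'q': 17}

del 'i' → {'h': 7, 'f': 5}
m['f'] = 5+3 = 8 → {'h': 7, 'f': 8}
m['h'] = 7+3 = 10 → {'h': 10, 'f': 8}
del 'f' → {'h': 10}
m['y'] = m['h']+5 = 15 → {'h': 10, 'y': 15}
m['q'] = m['y']+2 = 17 → {'h': 10, 'y': 15, 'q': 17}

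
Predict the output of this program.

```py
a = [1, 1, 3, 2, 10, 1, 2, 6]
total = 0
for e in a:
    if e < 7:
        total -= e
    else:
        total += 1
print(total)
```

-15

e=1: <7, total = 0-1 = -1
e=1: <7, total = (-1)-1 = -2
e=3: <7, total = (-2)-3 = -5
e=2: <7, total = (-5)-2 = -7
e=10: not <7, total = (-7)+1 = -6
e=1: <7, total = (-6)-1 = -7
e=2: <7, total = (-7)-2 = -9
e=6: <7, total = (-9)-6 = -15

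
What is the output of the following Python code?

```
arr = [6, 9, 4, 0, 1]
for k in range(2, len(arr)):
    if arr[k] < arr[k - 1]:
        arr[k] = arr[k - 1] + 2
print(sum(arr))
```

k=2: 4<9, arr[2] = 9+2 = 11 → [6, 9, 11, 0, 1]
k=3: 0<11, arr[3] = 11+2 = 13 → [6, 9, 11, 13, 1]
k=4: 1<13, arr[4] = 13+2 = 15 → [6, 9, 11, 13, 15]
sum = 54

54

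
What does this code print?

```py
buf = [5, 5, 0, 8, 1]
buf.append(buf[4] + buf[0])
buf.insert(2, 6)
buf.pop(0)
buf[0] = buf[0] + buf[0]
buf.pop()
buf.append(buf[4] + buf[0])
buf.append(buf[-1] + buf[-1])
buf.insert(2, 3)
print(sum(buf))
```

append buf[4]+buf[0] = 1+5 = 6 → [5, 5, 0, 8, 1, 6]
insert 6 at 2 → [5, 5, 6, 0, 8, 1, 6]
pop(0) removes 5 → [5, 6, 0, 8, 1, 6]
buf[0] = buf[0]+buf[0] = 5+5 = 10 → [10, 6, 0, 8, 1, 6]
pop() removes 6 → [10, 6, 0, 8, 1]
append buf[4]+buf[0] = 1+10 = 11 → [10, 6, 0, 8, 1, 11]
append buf[-1]+buf[-1] = 11+11 = 22 → [10, 6, 0, 8, 1, 11, 22]
insert 3 at 2 → [10, 6, 3, 0, 8, 1, 11, 22]
sum = 61

61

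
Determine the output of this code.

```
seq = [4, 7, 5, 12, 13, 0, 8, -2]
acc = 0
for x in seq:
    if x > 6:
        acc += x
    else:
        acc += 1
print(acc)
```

44

x=4: not >6, acc = 0+1 = 1
x=7: >6, acc = 1+7 = 8
x=5: not >6, acc = 8+1 = 9
x=12: >6, acc = 9+12 = 21
x=13: >6, acc = 21+13 = 34
x=0: not >6, acc = 34+1 = 35
x=8: >6, acc = 35+8 = 43
x=-2: not >6, acc = 43+1 = 44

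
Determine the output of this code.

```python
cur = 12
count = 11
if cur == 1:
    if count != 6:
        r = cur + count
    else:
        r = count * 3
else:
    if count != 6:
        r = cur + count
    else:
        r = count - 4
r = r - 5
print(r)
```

cur=12, count=11
cur == 1 is False; count != 6 is True
→ r = cur + count = 23
r = 23-5 = 18

18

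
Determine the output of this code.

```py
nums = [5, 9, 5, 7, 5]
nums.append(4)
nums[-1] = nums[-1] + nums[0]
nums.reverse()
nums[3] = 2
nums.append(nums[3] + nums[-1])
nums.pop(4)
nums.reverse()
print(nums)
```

[7, 5, 2, 7, 5, 9]

append 4 → [5, 9, 5, 7, 5, 4]
nums[-1] = nums[-1]+nums[0] = 4+5 = 9 → [5, 9, 5, 7, 5, 9]
reverse → [9, 5, 7, 5, 9, 5]
nums[3] = 2 → [9, 5, 7, 2, 9, 5]
append nums[3]+nums[-1] = 2+5 = 7 → [9, 5, 7, 2, 9, 5, 7]
pop(4) removes 9 → [9, 5, 7, 2, 5, 7]
reverse → [7, 5, 2, 7, 5, 9]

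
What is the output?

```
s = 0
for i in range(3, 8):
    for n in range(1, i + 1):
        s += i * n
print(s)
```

i=3,n=1: s = 0+3 = 3
i=3,n=2: s = 3+6 = 9
i=3,n=3: s = 9+9 = 18
i=4,n=1: s = 18+4 = 22
i=4,n=2: s = 22+8 = 30
i=4,n=3: s = 30+12 = 42
i=4,n=4: s = 42+16 = 58
i=5,n=1: s = 58+5 = 63
i=5,n=2: s = 63+10 = 73
i=5,n=3: s = 73+15 = 88
i=5,n=4: s = 88+20 = 108
i=5,n=5: s = 108+25 = 133
i=6,n=1: s = 133+6 = 139
i=6,n=2: s = 139+12 = 151
i=6,n=3: s = 151+18 = 169
i=6,n=4: s = 169+24 = 193
i=6,n=5: s = 193+30 = 223
i=6,n=6: s = 223+36 = 259
i=7,n=1: s = 259+7 = 266
i=7,n=2: s = 266+14 = 280
i=7,n=3: s = 280+21 = 301
i=7,n=4: s = 301+28 = 329
i=7,n=5: s = 329+35 = 364
i=7,n=6: s = 364+42 = 406
i=7,n=7: s = 406+49 = 455

455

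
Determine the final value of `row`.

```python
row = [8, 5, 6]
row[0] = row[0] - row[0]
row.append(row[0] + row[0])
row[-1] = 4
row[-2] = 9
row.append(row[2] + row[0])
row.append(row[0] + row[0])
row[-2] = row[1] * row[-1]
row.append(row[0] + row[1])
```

[0, 5, 9, 4, 0, 0, 5]

row[0] = row[0]-row[0] = 8-8 = 0 → [0, 5, 6]
append row[0]+row[0] = 0+0 = 0 → [0, 5, 6, 0]
row[-1] = 4 → [0, 5, 6, 4]
row[-2] = 9 → [0, 5, 9, 4]
append row[2]+row[0] = 9+0 = 9 → [0, 5, 9, 4, 9]
append row[0]+row[0] = 0+0 = 0 → [0, 5, 9, 4, 9, 0]
row[-2] = row[1]*row[-1] = 5*0 = 0 → [0, 5, 9, 4, 0, 0]
append row[0]+row[1] = 0+5 = 5 → [0, 5, 9, 4, 0, 0, 5]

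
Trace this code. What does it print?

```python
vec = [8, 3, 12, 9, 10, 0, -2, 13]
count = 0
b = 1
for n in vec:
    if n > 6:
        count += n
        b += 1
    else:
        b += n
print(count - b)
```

n=8: >6, count = 0+8 = 8; b=2
n=3: not >6; b=5
n=12: >6, count = 8+12 = 20; b=6
n=9: >6, count = 20+9 = 29; b=7
n=10: >6, count = 29+10 = 39; b=8
n=0: not >6; b=8
n=-2: not >6; b=6
n=13: >6, count = 39+13 = 52; b=7
count-b = 52-7 = 45

45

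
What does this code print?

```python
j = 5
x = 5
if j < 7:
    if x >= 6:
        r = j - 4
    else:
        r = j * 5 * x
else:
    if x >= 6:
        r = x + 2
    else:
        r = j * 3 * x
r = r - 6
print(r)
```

j=5, x=5
j < 7 is True; x >= 6 is False
→ r = j * 5 * x = 125
r = 125-6 = 119

119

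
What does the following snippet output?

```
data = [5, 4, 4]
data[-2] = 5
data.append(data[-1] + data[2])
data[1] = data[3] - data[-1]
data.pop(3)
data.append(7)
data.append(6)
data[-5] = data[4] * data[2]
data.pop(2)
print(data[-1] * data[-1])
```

36

data[-2] = 5 → [5, 5, 4]
append data[-1]+data[2] = 4+4 = 8 → [5, 5, 4, 8]
data[1] = data[3]-data[-1] = 8-8 = 0 → [5, 0, 4, 8]
pop(3) removes 8 → [5, 0, 4]
append 7 → [5, 0, 4, 7]
append 6 → [5, 0, 4, 7, 6]
data[-5] = data[4]*data[2] = 6*4 = 24 → [24, 0, 4, 7, 6]
pop(2) removes 4 → [24, 0, 7, 6]
data[-1]*data[-1] = 6*6 = 36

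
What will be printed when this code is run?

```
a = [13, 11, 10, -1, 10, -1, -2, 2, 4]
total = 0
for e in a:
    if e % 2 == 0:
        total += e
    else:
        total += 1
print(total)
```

e=13: not even, total = 0+1 = 1
e=11: not even, total = 1+1 = 2
e=10: even, total = 2+10 = 12
e=-1: not even, total = 12+1 = 13
e=10: even, total = 13+10 = 23
e=-1: not even, total = 23+1 = 24
e=-2: even, total = 24+(-2) = 22
e=2: even, total = 22+2 = 24
e=4: even, total = 24+4 = 28

28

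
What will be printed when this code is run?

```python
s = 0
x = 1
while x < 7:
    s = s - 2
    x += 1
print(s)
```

-12

x=1: s = 0-2 = -2
x=2: s = (-2)-2 = -4
x=3: s = (-4)-2 = -6
x=4: s = (-6)-2 = -8
x=5: s = (-8)-2 = -10
x=6: s = (-10)-2 = -12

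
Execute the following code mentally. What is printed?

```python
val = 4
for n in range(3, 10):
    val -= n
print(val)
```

n=3: val = 4-3 = 1
n=4: val = 1-4 = -3
n=5: val = (-3)-5 = -8
n=6: val = (-8)-6 = -14
n=7: val = (-14)-7 = -21
n=8: val = (-21)-8 = -29
n=9: val = (-29)-9 = -38

-38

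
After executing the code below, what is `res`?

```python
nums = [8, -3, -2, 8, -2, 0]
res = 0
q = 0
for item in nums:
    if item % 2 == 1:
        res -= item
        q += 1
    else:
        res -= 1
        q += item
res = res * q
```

-26

item=8: not odd, res = 0-1 = -1; q=8
item=-3: odd, res = (-1)-(-3) = 2; q=9
item=-2: not odd, res = 2-1 = 1; q=7
item=8: not odd, res = 1-1 = 0; q=15
item=-2: not odd, res = 0-1 = -1; q=13
item=0: not odd, res = (-1)-1 = -2; q=13
res*q = (-2)*13 = -26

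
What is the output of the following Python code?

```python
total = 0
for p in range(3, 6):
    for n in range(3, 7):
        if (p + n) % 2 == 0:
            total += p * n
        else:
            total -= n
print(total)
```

p=3,n=3: even sum, total = 0+9 = 9
p=3,n=4: odd sum, total = 9-4 = 5
p=3,n=5: even sum, total = 5+15 = 20
p=3,n=6: odd sum, total = 20-6 = 14
p=4,n=3: odd sum, total = 14-3 = 11
p=4,n=4: even sum, total = 11+16 = 27
p=4,n=5: odd sum, total = 27-5 = 22
p=4,n=6: even sum, total = 22+24 = 46
p=5,n=3: even sum, total = 46+15 = 61
p=5,n=4: odd sum, total = 61-4 = 57
p=5,n=5: even sum, total = 57+25 = 82
p=5,n=6: odd sum, total = 82-6 = 76

76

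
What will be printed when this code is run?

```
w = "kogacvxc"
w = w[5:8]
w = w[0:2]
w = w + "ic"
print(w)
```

vxic

slice [5:8] → 'vxc'
slice [0:2] → 'vx'
+ 'ic' → 'vxic'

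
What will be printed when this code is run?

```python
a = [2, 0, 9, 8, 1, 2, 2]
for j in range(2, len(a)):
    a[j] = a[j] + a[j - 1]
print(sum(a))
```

j=2: a[2] = 9+0 = 9 → [2, 0, 9, 8, 1, 2, 2]
j=3: a[3] = 8+9 = 17 → [2, 0, 9, 17, 1, 2, 2]
j=4: a[4] = 1+17 = 18 → [2, 0, 9, 17, 18, 2, 2]
j=5: a[5] = 2+18 = 20 → [2, 0, 9, 17, 18, 20, 2]
j=6: a[6] = 2+20 = 22 → [2, 0, 9, 17, 18, 20, 22]
sum = 88

88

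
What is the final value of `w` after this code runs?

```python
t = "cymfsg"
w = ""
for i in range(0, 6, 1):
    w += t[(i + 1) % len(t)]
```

'ymfsgc'

i=0: add t[1]='y' → 'y'
i=1: add t[2]='m' → 'ym'
i=2: add t[3]='f' → 'ymf'
i=3: add t[4]='s' → 'ymfs'
i=4: add t[5]='g' → 'ymfsg'
i=5: add t[0]='c' → 'ymfsgc'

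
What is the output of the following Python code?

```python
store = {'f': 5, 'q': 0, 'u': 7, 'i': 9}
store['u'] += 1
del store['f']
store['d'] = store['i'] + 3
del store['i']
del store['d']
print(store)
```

{'q': 0, 'u': 8}

store['u'] = 7+1 = 8 → {'f': 5, 'q': 0, 'u': 8, 'i': 9}
del 'f' → {'q': 0, 'u': 8, 'i': 9}
store['d'] = store['i']+3 = 12 → {'q': 0, 'u': 8, 'i': 9, 'd': 12}
del 'i' → {'q': 0, 'u': 8, 'd': 12}
del 'd' → {'q': 0, 'u': 8}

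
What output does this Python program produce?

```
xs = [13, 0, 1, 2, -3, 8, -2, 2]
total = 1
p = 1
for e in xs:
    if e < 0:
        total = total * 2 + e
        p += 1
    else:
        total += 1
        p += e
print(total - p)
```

e=13: not <0, total = 1+1 = 2; p=14
e=0: not <0, total = 2+1 = 3; p=14
e=1: not <0, total = 3+1 = 4; p=15
e=2: not <0, total = 4+1 = 5; p=17
e=-3: <0, total = 5*2+(-3) = 7; p=18
e=8: not <0, total = 7+1 = 8; p=26
e=-2: <0, total = 8*2+(-2) = 14; p=27
e=2: not <0, total = 14+1 = 15; p=29
total-p = 15-29 = -14

-14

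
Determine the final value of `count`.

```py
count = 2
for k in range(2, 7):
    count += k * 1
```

22

k=2: count = 2+2*1 = 4
k=3: count = 4+3*1 = 7
k=4: count = 7+4*1 = 11
k=5: count = 11+5*1 = 16
k=6: count = 16+6*1 = 22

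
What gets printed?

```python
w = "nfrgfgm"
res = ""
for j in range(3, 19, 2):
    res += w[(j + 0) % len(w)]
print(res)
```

j=3: add w[3]='g' → 'g'
j=5: add w[5]='g' → 'gg'
j=7: add w[0]='n' → 'ggn'
j=9: add w[2]='r' → 'ggnr'
j=11: add w[4]='f' → 'ggnrf'
j=13: add w[6]='m' → 'ggnrfm'
j=15: add w[1]='f' → 'ggnrfmf'
j=17: add w[3]='g' → 'ggnrfmfg'

ggnrfmfg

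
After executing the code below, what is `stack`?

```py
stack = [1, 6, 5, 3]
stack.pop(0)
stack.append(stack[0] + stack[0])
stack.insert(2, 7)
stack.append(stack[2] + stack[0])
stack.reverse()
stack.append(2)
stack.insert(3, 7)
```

[13, 12, 3, 7, 7, 5, 6, 2]

pop(0) removes 1 → [6, 5, 3]
append stack[0]+stack[0] = 6+6 = 12 → [6, 5, 3, 12]
insert 7 at 2 → [6, 5, 7, 3, 12]
append stack[2]+stack[0] = 7+6 = 13 → [6, 5, 7, 3, 12, 13]
reverse → [13, 12, 3, 7, 5, 6]
append 2 → [13, 12, 3, 7, 5, 6, 2]
insert 7 at 3 → [13, 12, 3, 7, 7, 5, 6, 2]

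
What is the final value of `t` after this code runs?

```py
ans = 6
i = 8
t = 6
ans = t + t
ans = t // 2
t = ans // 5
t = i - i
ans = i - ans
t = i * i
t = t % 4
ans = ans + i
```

0

ans = 6+6 = 12
ans = 6//2 = 3
t = 3//5 = 0
t = 8-8 = 0
ans = 8-3 = 5
t = 8*8 = 64
t = 64%4 = 0
ans = 5+8 = 13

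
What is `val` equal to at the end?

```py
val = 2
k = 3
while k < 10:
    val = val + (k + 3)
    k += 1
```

65

k=3: val = 2+6 = 8
k=4: val = 8+7 = 15
k=5: val = 15+8 = 23
k=6: val = 23+9 = 32
k=7: val = 32+10 = 42
k=8: val = 42+11 = 53
k=9: val = 53+12 = 65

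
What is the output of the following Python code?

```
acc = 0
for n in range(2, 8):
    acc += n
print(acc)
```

27

n=2: acc = 0+2 = 2
n=3: acc = 2+3 = 5
n=4: acc = 5+4 = 9
n=5: acc = 9+5 = 14
n=6: acc = 14+6 = 20
n=7: acc = 20+7 = 27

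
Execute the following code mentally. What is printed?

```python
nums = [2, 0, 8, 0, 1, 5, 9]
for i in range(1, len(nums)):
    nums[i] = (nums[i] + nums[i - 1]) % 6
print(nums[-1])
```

1

i=1: nums[1] = (0+2)%6 = 2 → [2, 2, 8, 0, 1, 5, 9]
i=2: nums[2] = (8+2)%6 = 4 → [2, 2, 4, 0, 1, 5, 9]
i=3: nums[3] = (0+4)%6 = 4 → [2, 2, 4, 4, 1, 5, 9]
i=4: nums[4] = (1+4)%6 = 5 → [2, 2, 4, 4, 5, 5, 9]
i=5: nums[5] = (5+5)%6 = 4 → [2, 2, 4, 4, 5, 4, 9]
i=6: nums[6] = (9+4)%6 = 1 → [2, 2, 4, 4, 5, 4, 1]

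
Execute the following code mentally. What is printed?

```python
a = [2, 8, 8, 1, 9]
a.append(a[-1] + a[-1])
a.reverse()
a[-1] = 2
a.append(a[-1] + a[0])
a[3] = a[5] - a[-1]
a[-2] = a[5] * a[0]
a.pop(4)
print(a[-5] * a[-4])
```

append a[-1]+a[-1] = 9+9 = 18 → [2, 8, 8, 1, 9, 18]
reverse → [18, 9, 1, 8, 8, 2]
a[-1] = 2 → [18, 9, 1, 8, 8, 2]
append a[-1]+a[0] = 2+18 = 20 → [18, 9, 1, 8, 8, 2, 20]
a[3] = a[5]-a[-1] = 2-20 = -18 → [18, 9, 1, -18, 8, 2, 20]
a[-2] = a[5]*a[0] = 2*18 = 36 → [18, 9, 1, -18, 8, 36, 20]
pop(4) removes 8 → [18, 9, 1, -18, 36, 20]
a[-5]*a[-4] = 9*1 = 9

9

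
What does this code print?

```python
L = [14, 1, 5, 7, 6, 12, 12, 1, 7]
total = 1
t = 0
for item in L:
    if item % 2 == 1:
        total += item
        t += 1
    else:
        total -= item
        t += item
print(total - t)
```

-71

item=14: not odd, total = 1-14 = -13; t=14
item=1: odd, total = (-13)+1 = -12; t=15
item=5: odd, total = (-12)+5 = -7; t=16
item=7: odd, total = (-7)+7 = 0; t=17
item=6: not odd, total = 0-6 = -6; t=23
item=12: not odd, total = (-6)-12 = -18; t=35
item=12: not odd, total = (-18)-12 = -30; t=47
item=1: odd, total = (-30)+1 = -29; t=48
item=7: odd, total = (-29)+7 = -22; t=49
total-t = (-22)-49 = -71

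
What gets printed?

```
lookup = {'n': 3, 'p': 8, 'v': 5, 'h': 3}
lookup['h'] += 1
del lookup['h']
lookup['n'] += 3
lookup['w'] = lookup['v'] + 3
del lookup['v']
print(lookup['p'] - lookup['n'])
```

2

lookup['h'] = 3+1 = 4 → {'n': 3, 'p': 8, 'v': 5, 'h': 4}
del 'h' → {'n': 3, 'p': 8, 'v': 5}
lookup['n'] = 3+3 = 6 → {'n': 6, 'p': 8, 'v': 5}
lookup['w'] = lookup['v']+3 = 8 → {'n': 6, 'p': 8, 'v': 5, 'w': 8}
del 'v' → {'n': 6, 'p': 8, 'w': 8}
lookup['p']-lookup['n'] = 8-6 = 2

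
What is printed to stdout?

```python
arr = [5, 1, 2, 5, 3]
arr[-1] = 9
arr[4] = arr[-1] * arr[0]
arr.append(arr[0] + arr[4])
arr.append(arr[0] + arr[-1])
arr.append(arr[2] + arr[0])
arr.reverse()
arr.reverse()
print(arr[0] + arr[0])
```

10

arr[-1] = 9 → [5, 1, 2, 5, 9]
arr[4] = arr[-1]*arr[0] = 9*5 = 45 → [5, 1, 2, 5, 45]
append arr[0]+arr[4] = 5+45 = 50 → [5, 1, 2, 5, 45, 50]
append arr[0]+arr[-1] = 5+50 = 55 → [5, 1, 2, 5, 45, 50, 55]
append arr[2]+arr[0] = 2+5 = 7 → [5, 1, 2, 5, 45, 50, 55, 7]
reverse → [7, 55, 50, 45, 5, 2, 1, 5]
reverse → [5, 1, 2, 5, 45, 50, 55, 7]
arr[0]+arr[0] = 5+5 = 10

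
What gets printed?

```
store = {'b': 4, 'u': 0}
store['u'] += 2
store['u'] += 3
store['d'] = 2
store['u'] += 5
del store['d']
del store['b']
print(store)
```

store['u'] = 0+2 = 2 → {'b': 4, 'u': 2}
store['u'] = 2+3 = 5 → {'b': 4, 'u': 5}
store['d'] = 2 → {'b': 4, 'u': 5, 'd': 2}
store['u'] = 5+5 = 10 → {'b': 4, 'u': 10, 'd': 2}
del 'd' → {'b': 4, 'u': 10}
del 'b' → {'u': 10}

{'u': 10}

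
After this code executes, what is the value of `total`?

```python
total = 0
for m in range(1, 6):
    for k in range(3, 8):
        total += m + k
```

200

m=1,k=3: total = 0+4 = 4
m=1,k=4: total = 4+5 = 9
m=1,k=5: total = 9+6 = 15
m=1,k=6: total = 15+7 = 22
m=1,k=7: total = 22+8 = 30
m=2,k=3: total = 30+5 = 35
m=2,k=4: total = 35+6 = 41
m=2,k=5: total = 41+7 = 48
m=2,k=6: total = 48+8 = 56
m=2,k=7: total = 56+9 = 65
m=3,k=3: total = 65+6 = 71
m=3,k=4: total = 71+7 = 78
m=3,k=5: total = 78+8 = 86
m=3,k=6: total = 86+9 = 95
m=3,k=7: total = 95+10 = 105
m=4,k=3: total = 105+7 = 112
m=4,k=4: total = 112+8 = 120
m=4,k=5: total = 120+9 = 129
m=4,k=6: total = 129+10 = 139
m=4,k=7: total = 139+11 = 150
m=5,k=3: total = 150+8 = 158
m=5,k=4: total = 158+9 = 167
m=5,k=5: total = 167+10 = 177
m=5,k=6: total = 177+11 = 188
m=5,k=7: total = 188+12 = 200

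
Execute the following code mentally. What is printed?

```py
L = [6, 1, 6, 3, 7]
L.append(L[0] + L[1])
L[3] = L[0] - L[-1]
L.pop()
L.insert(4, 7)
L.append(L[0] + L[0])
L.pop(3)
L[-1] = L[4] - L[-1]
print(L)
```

[6, 1, 6, 7, 7, -5]

append L[0]+L[1] = 6+1 = 7 → [6, 1, 6, 3, 7, 7]
L[3] = L[0]-L[-1] = 6-7 = -1 → [6, 1, 6, -1, 7, 7]
pop() removes 7 → [6, 1, 6, -1, 7]
insert 7 at 4 → [6, 1, 6, -1, 7, 7]
append L[0]+L[0] = 6+6 = 12 → [6, 1, 6, -1, 7, 7, 12]
pop(3) removes -1 → [6, 1, 6, 7, 7, 12]
L[-1] = L[4]-L[-1] = 7-12 = -5 → [6, 1, 6, 7, 7, -5]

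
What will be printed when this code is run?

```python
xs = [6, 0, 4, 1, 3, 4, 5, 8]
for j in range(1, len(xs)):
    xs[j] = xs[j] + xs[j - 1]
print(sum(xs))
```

119

j=1: xs[1] = 0+6 = 6 → [6, 6, 4, 1, 3, 4, 5, 8]
j=2: xs[2] = 4+6 = 10 → [6, 6, 10, 1, 3, 4, 5, 8]
j=3: xs[3] = 1+10 = 11 → [6, 6, 10, 11, 3, 4, 5, 8]
j=4: xs[4] = 3+11 = 14 → [6, 6, 10, 11, 14, 4, 5, 8]
j=5: xs[5] = 4+14 = 18 → [6, 6, 10, 11, 14, 18, 5, 8]
j=6: xs[6] = 5+18 = 23 → [6, 6, 10, 11, 14, 18, 23, 8]
j=7: xs[7] = 8+23 = 31 → [6, 6, 10, 11, 14, 18, 23, 31]
sum = 119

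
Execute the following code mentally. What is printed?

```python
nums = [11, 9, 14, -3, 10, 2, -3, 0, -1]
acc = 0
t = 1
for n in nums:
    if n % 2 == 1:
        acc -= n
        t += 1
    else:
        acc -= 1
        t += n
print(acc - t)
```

n=11: odd, acc = 0-11 = -11; t=2
n=9: odd, acc = (-11)-9 = -20; t=3
n=14: not odd, acc = (-20)-1 = -21; t=17
n=-3: odd, acc = (-21)-(-3) = -18; t=18
n=10: not odd, acc = (-18)-1 = -19; t=28
n=2: not odd, acc = (-19)-1 = -20; t=30
n=-3: odd, acc = (-20)-(-3) = -17; t=31
n=0: not odd, acc = (-17)-1 = -18; t=31
n=-1: odd, acc = (-18)-(-1) = -17; t=32
acc-t = (-17)-32 = -49

-49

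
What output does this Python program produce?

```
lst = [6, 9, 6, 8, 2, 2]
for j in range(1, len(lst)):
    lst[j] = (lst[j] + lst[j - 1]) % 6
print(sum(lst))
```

21

j=1: lst[1] = (9+6)%6 = 3 → [6, 3, 6, 8, 2, 2]
j=2: lst[2] = (6+3)%6 = 3 → [6, 3, 3, 8, 2, 2]
j=3: lst[3] = (8+3)%6 = 5 → [6, 3, 3, 5, 2, 2]
j=4: lst[4] = (2+5)%6 = 1 → [6, 3, 3, 5, 1, 2]
j=5: lst[5] = (2+1)%6 = 3 → [6, 3, 3, 5, 1, 3]
sum = 21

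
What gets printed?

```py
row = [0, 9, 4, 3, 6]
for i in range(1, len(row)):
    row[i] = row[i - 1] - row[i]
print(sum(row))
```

i=1: row[1] = 0-9 = -9 → [0, -9, 4, 3, 6]
i=2: row[2] = (-9)-4 = -13 → [0, -9, -13, 3, 6]
i=3: row[3] = (-13)-3 = -16 → [0, -9, -13, -16, 6]
i=4: row[4] = (-16)-6 = -22 → [0, -9, -13, -16, -22]
sum = -60

-60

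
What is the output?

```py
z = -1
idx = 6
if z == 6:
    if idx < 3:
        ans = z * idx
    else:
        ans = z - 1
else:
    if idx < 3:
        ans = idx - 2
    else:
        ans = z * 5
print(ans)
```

z=-1, idx=6
z == 6 is False; idx < 3 is False
→ ans = z * 5 = -5

-5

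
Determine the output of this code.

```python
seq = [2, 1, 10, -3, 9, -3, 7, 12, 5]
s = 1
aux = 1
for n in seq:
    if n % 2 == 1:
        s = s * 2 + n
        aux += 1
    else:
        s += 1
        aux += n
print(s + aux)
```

256

n=2: not odd, s = 1+1 = 2; aux=3
n=1: odd, s = 2*2+1 = 5; aux=4
n=10: not odd, s = 5+1 = 6; aux=14
n=-3: odd, s = 6*2+(-3) = 9; aux=15
n=9: odd, s = 9*2+9 = 27; aux=16
n=-3: odd, s = 27*2+(-3) = 51; aux=17
n=7: odd, s = 51*2+7 = 109; aux=18
n=12: not odd, s = 109+1 = 110; aux=30
n=5: odd, s = 110*2+5 = 225; aux=31
s+aux = 225+31 = 256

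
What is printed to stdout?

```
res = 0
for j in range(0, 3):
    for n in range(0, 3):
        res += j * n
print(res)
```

9

j=0,n=0: res = 0+0 = 0
j=0,n=1: res = 0+0 = 0
j=0,n=2: res = 0+0 = 0
j=1,n=0: res = 0+0 = 0
j=1,n=1: res = 0+1 = 1
j=1,n=2: res = 1+2 = 3
j=2,n=0: res = 3+0 = 3
j=2,n=1: res = 3+2 = 5
j=2,n=2: res = 5+4 = 9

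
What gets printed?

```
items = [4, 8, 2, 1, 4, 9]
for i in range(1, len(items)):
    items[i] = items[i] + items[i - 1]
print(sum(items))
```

i=1: items[1] = 8+4 = 12 → [4, 12, 2, 1, 4, 9]
i=2: items[2] = 2+12 = 14 → [4, 12, 14, 1, 4, 9]
i=3: items[3] = 1+14 = 15 → [4, 12, 14, 15, 4, 9]
i=4: items[4] = 4+15 = 19 → [4, 12, 14, 15, 19, 9]
i=5: items[5] = 9+19 = 28 → [4, 12, 14, 15, 19, 28]
sum = 92

92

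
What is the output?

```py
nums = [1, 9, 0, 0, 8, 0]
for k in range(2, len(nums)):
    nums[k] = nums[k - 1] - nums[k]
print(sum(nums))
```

k=2: nums[2] = 9-0 = 9 → [1, 9, 9, 0, 8, 0]
k=3: nums[3] = 9-0 = 9 → [1, 9, 9, 9, 8, 0]
k=4: nums[4] = 9-8 = 1 → [1, 9, 9, 9, 1, 0]
k=5: nums[5] = 1-0 = 1 → [1, 9, 9, 9, 1, 1]
sum = 30

30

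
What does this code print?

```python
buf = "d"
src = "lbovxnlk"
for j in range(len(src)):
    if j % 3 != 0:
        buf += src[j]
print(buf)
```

dboxnk

j=0: skip
j=1: add 'b' → 'db'
j=2: add 'o' → 'dbo'
j=3: skip
j=4: add 'x' → 'dbox'
j=5: add 'n' → 'dboxn'
j=6: skip
j=7: add 'k' → 'dboxnk'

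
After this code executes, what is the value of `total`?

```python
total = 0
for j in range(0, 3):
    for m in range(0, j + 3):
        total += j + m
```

33

j=0,m=0: total = 0+0 = 0
j=0,m=1: total = 0+1 = 1
j=0,m=2: total = 1+2 = 3
j=1,m=0: total = 3+1 = 4
j=1,m=1: total = 4+2 = 6
j=1,m=2: total = 6+3 = 9
j=1,m=3: total = 9+4 = 13
j=2,m=0: total = 13+2 = 15
j=2,m=1: total = 15+3 = 18
j=2,m=2: total = 18+4 = 22
j=2,m=3: total = 22+5 = 27
j=2,m=4: total = 27+6 = 33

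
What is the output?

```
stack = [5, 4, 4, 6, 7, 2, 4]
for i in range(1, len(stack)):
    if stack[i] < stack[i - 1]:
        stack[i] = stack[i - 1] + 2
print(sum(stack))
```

77

i=1: 4<5, stack[1] = 5+2 = 7 → [5, 7, 4, 6, 7, 2, 4]
i=2: 4<7, stack[2] = 7+2 = 9 → [5, 7, 9, 6, 7, 2, 4]
i=3: 6<9, stack[3] = 9+2 = 11 → [5, 7, 9, 11, 7, 2, 4]
i=4: 7<11, stack[4] = 11+2 = 13 → [5, 7, 9, 11, 13, 2, 4]
i=5: 2<13, stack[5] = 13+2 = 15 → [5, 7, 9, 11, 13, 15, 4]
i=6: 4<15, stack[6] = 15+2 = 17 → [5, 7, 9, 11, 13, 15, 17]
sum = 77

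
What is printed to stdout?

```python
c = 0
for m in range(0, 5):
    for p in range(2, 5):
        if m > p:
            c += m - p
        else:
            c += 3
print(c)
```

m=0,p=2: not 0>2, c = 0+3 = 3
m=0,p=3: not 0>3, c = 3+3 = 6
m=0,p=4: not 0>4, c = 6+3 = 9
m=1,p=2: not 1>2, c = 9+3 = 12
m=1,p=3: not 1>3, c = 12+3 = 15
m=1,p=4: not 1>4, c = 15+3 = 18
m=2,p=2: not 2>2, c = 18+3 = 21
m=2,p=3: not 2>3, c = 21+3 = 24
m=2,p=4: not 2>4, c = 24+3 = 27
m=3,p=2: 3>2, c = 27+1 = 28
m=3,p=3: not 3>3, c = 28+3 = 31
m=3,p=4: not 3>4, c = 31+3 = 34
m=4,p=2: 4>2, c = 34+2 = 36
m=4,p=3: 4>3, c = 36+1 = 37
m=4,p=4: not 4>4, c = 37+3 = 40

40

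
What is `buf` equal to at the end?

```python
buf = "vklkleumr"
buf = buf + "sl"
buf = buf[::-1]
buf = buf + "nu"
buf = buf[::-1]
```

+ 'sl' → 'vklkleumrsl'
reverse → 'lsrmuelklkv'
+ 'nu' → 'lsrmuelklkvnu'
reverse → 'unvklkleumrsl'

'unvklkleumrsl'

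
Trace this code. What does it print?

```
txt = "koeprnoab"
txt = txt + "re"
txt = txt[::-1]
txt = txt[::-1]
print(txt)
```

koeprnoabre

+ 're' → 'koeprnoabre'
reverse → 'erbaonrpeok'
reverse → 'koeprnoabre'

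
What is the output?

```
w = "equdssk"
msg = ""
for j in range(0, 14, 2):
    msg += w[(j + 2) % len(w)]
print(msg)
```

uskqdse

j=0: add w[2]='u' → 'u'
j=2: add w[4]='s' → 'us'
j=4: add w[6]='k' → 'usk'
j=6: add w[1]='q' → 'uskq'
j=8: add w[3]='d' → 'uskqd'
j=10: add w[5]='s' → 'uskqds'
j=12: add w[0]='e' → 'uskqdse'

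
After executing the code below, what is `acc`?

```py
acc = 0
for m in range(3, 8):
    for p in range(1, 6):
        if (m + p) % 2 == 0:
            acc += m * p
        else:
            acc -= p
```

m=3,p=1: even sum, acc = 0+3 = 3
m=3,p=2: odd sum, acc = 3-2 = 1
m=3,p=3: even sum, acc = 1+9 = 10
m=3,p=4: odd sum, acc = 10-4 = 6
m=3,p=5: even sum, acc = 6+15 = 21
m=4,p=1: odd sum, acc = 21-1 = 20
m=4,p=2: even sum, acc = 20+8 = 28
m=4,p=3: odd sum, acc = 28-3 = 25
m=4,p=4: even sum, acc = 25+16 = 41
m=4,p=5: odd sum, acc = 41-5 = 36
m=5,p=1: even sum, acc = 36+5 = 41
m=5,p=2: odd sum, acc = 41-2 = 39
m=5,p=3: even sum, acc = 39+15 = 54
m=5,p=4: odd sum, acc = 54-4 = 50
m=5,p=5: even sum, acc = 50+25 = 75
m=6,p=1: odd sum, acc = 75-1 = 74
m=6,p=2: even sum, acc = 74+12 = 86
m=6,p=3: odd sum, acc = 86-3 = 83
m=6,p=4: even sum, acc = 83+24 = 107
m=6,p=5: odd sum, acc = 107-5 = 102
m=7,p=1: even sum, acc = 102+7 = 109
m=7,p=2: odd sum, acc = 109-2 = 107
m=7,p=3: even sum, acc = 107+21 = 128
m=7,p=4: odd sum, acc = 128-4 = 124
m=7,p=5: even sum, acc = 124+35 = 159

159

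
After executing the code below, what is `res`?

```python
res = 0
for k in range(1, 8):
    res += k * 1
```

k=1: res = 0+1*1 = 1
k=2: res = 1+2*1 = 3
k=3: res = 3+3*1 = 6
k=4: res = 6+4*1 = 10
k=5: res = 10+5*1 = 15
k=6: res = 15+6*1 = 21
k=7: res = 21+7*1 = 28

28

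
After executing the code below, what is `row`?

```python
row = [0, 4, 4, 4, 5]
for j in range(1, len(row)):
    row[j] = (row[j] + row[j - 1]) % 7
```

j=1: row[1] = (4+0)%7 = 4 → [0, 4, 4, 4, 5]
j=2: row[2] = (4+4)%7 = 1 → [0, 4, 1, 4, 5]
j=3: row[3] = (4+1)%7 = 5 → [0, 4, 1, 5, 5]
j=4: row[4] = (5+5)%7 = 3 → [0, 4, 1, 5, 3]

[0, 4, 1, 5, 3]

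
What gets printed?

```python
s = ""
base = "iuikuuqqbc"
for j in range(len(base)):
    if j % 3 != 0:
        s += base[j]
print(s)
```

j=0: skip
j=1: add 'u' → 'u'
j=2: add 'i' → 'ui'
j=3: skip
j=4: add 'u' → 'uiu'
j=5: add 'u' → 'uiuu'
j=6: skip
j=7: add 'q' → 'uiuuq'
j=8: add 'b' → 'uiuuqb'
j=9: skip

uiuuqb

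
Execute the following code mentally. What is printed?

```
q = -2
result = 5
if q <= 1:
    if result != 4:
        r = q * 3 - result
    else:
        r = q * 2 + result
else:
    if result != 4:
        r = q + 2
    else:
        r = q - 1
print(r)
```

-11

q=-2, result=5
q <= 1 is True; result != 4 is True
→ r = q * 3 - result = -11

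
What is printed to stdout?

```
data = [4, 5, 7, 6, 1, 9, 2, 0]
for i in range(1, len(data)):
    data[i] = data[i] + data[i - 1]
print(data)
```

i=1: data[1] = 5+4 = 9 → [4, 9, 7, 6, 1, 9, 2, 0]
i=2: data[2] = 7+9 = 16 → [4, 9, 16, 6, 1, 9, 2, 0]
i=3: data[3] = 6+16 = 22 → [4, 9, 16, 22, 1, 9, 2, 0]
i=4: data[4] = 1+22 = 23 → [4, 9, 16, 22, 23, 9, 2, 0]
i=5: data[5] = 9+23 = 32 → [4, 9, 16, 22, 23, 32, 2, 0]
i=6: data[6] = 2+32 = 34 → [4, 9, 16, 22, 23, 32, 34, 0]
i=7: data[7] = 0+34 = 34 → [4, 9, 16, 22, 23, 32, 34, 34]

[4, 9, 16, 22, 23, 32, 34, 34]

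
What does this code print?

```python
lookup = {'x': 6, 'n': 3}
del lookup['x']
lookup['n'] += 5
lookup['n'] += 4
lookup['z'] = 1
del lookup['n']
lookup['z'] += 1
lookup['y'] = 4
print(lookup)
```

{'z': 2, 'y': 4}

del 'x' → {'n': 3}
lookup['n'] = 3+5 = 8 → {'n': 8}
lookup['n'] = 8+4 = 12 → {'n': 12}
lookup['z'] = 1 → {'n': 12, 'z': 1}
del 'n' → {'z': 1}
lookup['z'] = 1+1 = 2 → {'z': 2}
lookup['y'] = 4 → {'z': 2, 'y': 4}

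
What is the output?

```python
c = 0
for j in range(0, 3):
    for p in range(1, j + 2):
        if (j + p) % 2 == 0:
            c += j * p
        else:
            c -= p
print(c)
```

j=0,p=1: odd sum, c = 0-1 = -1
j=1,p=1: even sum, c = (-1)+1 = 0
j=1,p=2: odd sum, c = 0-2 = -2
j=2,p=1: odd sum, c = (-2)-1 = -3
j=2,p=2: even sum, c = (-3)+4 = 1
j=2,p=3: odd sum, c = 1-3 = -2

-2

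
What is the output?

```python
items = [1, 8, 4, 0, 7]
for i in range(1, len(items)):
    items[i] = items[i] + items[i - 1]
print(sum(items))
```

56

i=1: items[1] = 8+1 = 9 → [1, 9, 4, 0, 7]
i=2: items[2] = 4+9 = 13 → [1, 9, 13, 0, 7]
i=3: items[3] = 0+13 = 13 → [1, 9, 13, 13, 7]
i=4: items[4] = 7+13 = 20 → [1, 9, 13, 13, 20]
sum = 56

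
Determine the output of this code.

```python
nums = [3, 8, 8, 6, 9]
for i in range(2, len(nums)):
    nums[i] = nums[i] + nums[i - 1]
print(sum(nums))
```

80

i=2: nums[2] = 8+8 = 16 → [3, 8, 16, 6, 9]
i=3: nums[3] = 6+16 = 22 → [3, 8, 16, 22, 9]
i=4: nums[4] = 9+22 = 31 → [3, 8, 16, 22, 31]
sum = 80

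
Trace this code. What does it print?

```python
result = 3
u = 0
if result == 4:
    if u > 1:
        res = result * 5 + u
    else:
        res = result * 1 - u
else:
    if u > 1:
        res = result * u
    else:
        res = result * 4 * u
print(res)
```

0

result=3, u=0
result == 4 is False; u > 1 is False
→ res = result * 4 * u = 0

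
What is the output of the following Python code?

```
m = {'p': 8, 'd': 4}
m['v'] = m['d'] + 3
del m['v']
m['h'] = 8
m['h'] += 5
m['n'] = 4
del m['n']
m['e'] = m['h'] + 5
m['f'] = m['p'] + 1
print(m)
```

{'p': 8, 'd': 4, 'h': 13, 'e': 18, 'f': 9}

m['v'] = m['d']+3 = 7 → {'p': 8, 'd': 4, 'v': 7}
del 'v' → {'p': 8, 'd': 4}
m['h'] = 8 → {'p': 8, 'd': 4, 'h': 8}
m['h'] = 8+5 = 13 → {'p': 8, 'd': 4, 'h': 13}
m['n'] = 4 → {'p': 8, 'd': 4, 'h': 13, 'n': 4}
del 'n' → {'p': 8, 'd': 4, 'h': 13}
m['e'] = m['h']+5 = 18 → {'p': 8, 'd': 4, 'h': 13, 'e': 18}
m['f'] = m['p']+1 = 9 → {'p': 8, 'd': 4, 'h': 13, 'e': 18, 'f': 9}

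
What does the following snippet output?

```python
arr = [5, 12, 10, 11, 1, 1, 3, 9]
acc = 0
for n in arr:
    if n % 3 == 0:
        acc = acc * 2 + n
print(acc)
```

n=5: not %3==0
n=12: %3==0, acc = 0*2+12 = 12
n=10: not %3==0
n=11: not %3==0
n=1: not %3==0
n=1: not %3==0
n=3: %3==0, acc = 12*2+3 = 27
n=9: %3==0, acc = 27*2+9 = 63

63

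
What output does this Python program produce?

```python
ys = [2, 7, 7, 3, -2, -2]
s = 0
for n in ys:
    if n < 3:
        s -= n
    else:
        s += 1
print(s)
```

5

n=2: <3, s = 0-2 = -2
n=7: not <3, s = (-2)+1 = -1
n=7: not <3, s = (-1)+1 = 0
n=3: not <3, s = 0+1 = 1
n=-2: <3, s = 1-(-2) = 3
n=-2: <3, s = 3-(-2) = 5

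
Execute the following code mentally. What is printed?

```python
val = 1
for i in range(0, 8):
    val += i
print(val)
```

29

i=0: val = 1+0 = 1
i=1: val = 1+1 = 2
i=2: val = 2+2 = 4
i=3: val = 4+3 = 7
i=4: val = 7+4 = 11
i=5: val = 11+5 = 16
i=6: val = 16+6 = 22
i=7: val = 22+7 = 29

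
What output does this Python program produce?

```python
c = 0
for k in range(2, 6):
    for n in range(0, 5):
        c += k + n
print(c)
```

k=2,n=0: c = 0+2 = 2
k=2,n=1: c = 2+3 = 5
k=2,n=2: c = 5+4 = 9
k=2,n=3: c = 9+5 = 14
k=2,n=4: c = 14+6 = 20
k=3,n=0: c = 20+3 = 23
k=3,n=1: c = 23+4 = 27
k=3,n=2: c = 27+5 = 32
k=3,n=3: c = 32+6 = 38
k=3,n=4: c = 38+7 = 45
k=4,n=0: c = 45+4 = 49
k=4,n=1: c = 49+5 = 54
k=4,n=2: c = 54+6 = 60
k=4,n=3: c = 60+7 = 67
k=4,n=4: c = 67+8 = 75
k=5,n=0: c = 75+5 = 80
k=5,n=1: c = 80+6 = 86
k=5,n=2: c = 86+7 = 93
k=5,n=3: c = 93+8 = 101
k=5,n=4: c = 101+9 = 110

110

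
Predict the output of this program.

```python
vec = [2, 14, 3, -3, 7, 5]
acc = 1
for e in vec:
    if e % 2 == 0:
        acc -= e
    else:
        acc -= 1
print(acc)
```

e=2: even, acc = 1-2 = -1
e=14: even, acc = (-1)-14 = -15
e=3: not even, acc = (-15)-1 = -16
e=-3: not even, acc = (-16)-1 = -17
e=7: not even, acc = (-17)-1 = -18
e=5: not even, acc = (-18)-1 = -19

-19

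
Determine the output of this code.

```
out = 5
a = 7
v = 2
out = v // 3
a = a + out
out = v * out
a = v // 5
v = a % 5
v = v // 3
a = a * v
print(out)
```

0

out = 2//3 = 0
a = 7+0 = 7
out = 2*0 = 0
a = 2//5 = 0
v = 0%5 = 0
v = 0//3 = 0
a = 0*0 = 0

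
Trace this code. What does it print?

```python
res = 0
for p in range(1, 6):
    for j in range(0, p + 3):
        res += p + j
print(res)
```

180

p=1,j=0: res = 0+1 = 1
p=1,j=1: res = 1+2 = 3
p=1,j=2: res = 3+3 = 6
p=1,j=3: res = 6+4 = 10
p=2,j=0: res = 10+2 = 12
p=2,j=1: res = 12+3 = 15
p=2,j=2: res = 15+4 = 19
p=2,j=3: res = 19+5 = 24
p=2,j=4: res = 24+6 = 30
p=3,j=0: res = 30+3 = 33
p=3,j=1: res = 33+4 = 37
p=3,j=2: res = 37+5 = 42
p=3,j=3: res = 42+6 = 48
p=3,j=4: res = 48+7 = 55
p=3,j=5: res = 55+8 = 63
p=4,j=0: res = 63+4 = 67
p=4,j=1: res = 67+5 = 72
p=4,j=2: res = 72+6 = 78
p=4,j=3: res = 78+7 = 85
p=4,j=4: res = 85+8 = 93
p=4,j=5: res = 93+9 = 102
p=4,j=6: res = 102+10 = 112
p=5,j=0: res = 112+5 = 117
p=5,j=1: res = 117+6 = 123
p=5,j=2: res = 123+7 = 130
p=5,j=3: res = 130+8 = 138
p=5,j=4: res = 138+9 = 147
p=5,j=5: res = 147+10 = 157
p=5,j=6: res = 157+11 = 168
p=5,j=7: res = 168+12 = 180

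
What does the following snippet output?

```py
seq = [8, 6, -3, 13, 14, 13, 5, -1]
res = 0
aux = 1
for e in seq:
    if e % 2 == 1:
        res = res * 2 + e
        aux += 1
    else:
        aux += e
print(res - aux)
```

83

e=8: not odd; aux=9
e=6: not odd; aux=15
e=-3: odd, res = 0*2+(-3) = -3; aux=16
e=13: odd, res = (-3)*2+13 = 7; aux=17
e=14: not odd; aux=31
e=13: odd, res = 7*2+13 = 27; aux=32
e=5: odd, res = 27*2+5 = 59; aux=33
e=-1: odd, res = 59*2+(-1) = 117; aux=34
res-aux = 117-34 = 83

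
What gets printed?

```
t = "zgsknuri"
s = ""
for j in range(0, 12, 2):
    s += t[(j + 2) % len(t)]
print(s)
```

j=0: add t[2]='s' → 's'
j=2: add t[4]='n' → 'sn'
j=4: add t[6]='r' → 'snr'
j=6: add t[0]='z' → 'snrz'
j=8: add t[2]='s' → 'snrzs'
j=10: add t[4]='n' → 'snrzsn'

snrzsn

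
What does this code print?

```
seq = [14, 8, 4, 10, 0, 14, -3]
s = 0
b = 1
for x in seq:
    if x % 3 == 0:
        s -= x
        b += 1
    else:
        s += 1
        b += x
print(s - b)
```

-45

x=14: not %3==0, s = 0+1 = 1; b=15
x=8: not %3==0, s = 1+1 = 2; b=23
x=4: not %3==0, s = 2+1 = 3; b=27
x=10: not %3==0, s = 3+1 = 4; b=37
x=0: %3==0, s = 4-0 = 4; b=38
x=14: not %3==0, s = 4+1 = 5; b=52
x=-3: %3==0, s = 5-(-3) = 8; b=53
s-b = 8-53 = -45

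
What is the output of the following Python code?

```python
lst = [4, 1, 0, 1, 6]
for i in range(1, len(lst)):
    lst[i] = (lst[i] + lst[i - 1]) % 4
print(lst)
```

i=1: lst[1] = (1+4)%4 = 1 → [4, 1, 0, 1, 6]
i=2: lst[2] = (0+1)%4 = 1 → [4, 1, 1, 1, 6]
i=3: lst[3] = (1+1)%4 = 2 → [4, 1, 1, 2, 6]
i=4: lst[4] = (6+2)%4 = 0 → [4, 1, 1, 2, 0]

[4, 1, 1, 2, 0]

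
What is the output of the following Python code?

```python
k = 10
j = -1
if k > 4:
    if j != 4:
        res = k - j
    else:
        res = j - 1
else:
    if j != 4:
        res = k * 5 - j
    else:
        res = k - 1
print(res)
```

11

k=10, j=-1
k > 4 is True; j != 4 is True
→ res = k - j = 11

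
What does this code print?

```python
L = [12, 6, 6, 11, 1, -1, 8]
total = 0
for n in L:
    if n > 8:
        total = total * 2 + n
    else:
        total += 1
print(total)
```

42

n=12: >8, total = 0*2+12 = 12
n=6: not >8, total = 12+1 = 13
n=6: not >8, total = 13+1 = 14
n=11: >8, total = 14*2+11 = 39
n=1: not >8, total = 39+1 = 40
n=-1: not >8, total = 40+1 = 41
n=8: not >8, total = 41+1 = 42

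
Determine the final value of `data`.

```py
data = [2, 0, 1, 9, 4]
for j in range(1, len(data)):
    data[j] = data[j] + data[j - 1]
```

[2, 2, 3, 12, 16]

j=1: data[1] = 0+2 = 2 → [2, 2, 1, 9, 4]
j=2: data[2] = 1+2 = 3 → [2, 2, 3, 9, 4]
j=3: data[3] = 9+3 = 12 → [2, 2, 3, 12, 4]
j=4: data[4] = 4+12 = 16 → [2, 2, 3, 12, 16]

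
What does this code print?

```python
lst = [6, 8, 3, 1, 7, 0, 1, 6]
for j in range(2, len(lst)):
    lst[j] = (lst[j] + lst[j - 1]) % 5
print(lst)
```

j=2: lst[2] = (3+8)%5 = 1 → [6, 8, 1, 1, 7, 0, 1, 6]
j=3: lst[3] = (1+1)%5 = 2 → [6, 8, 1, 2, 7, 0, 1, 6]
j=4: lst[4] = (7+2)%5 = 4 → [6, 8, 1, 2, 4, 0, 1, 6]
j=5: lst[5] = (0+4)%5 = 4 → [6, 8, 1, 2, 4, 4, 1, 6]
j=6: lst[6] = (1+4)%5 = 0 → [6, 8, 1, 2, 4, 4, 0, 6]
j=7: lst[7] = (6+0)%5 = 1 → [6, 8, 1, 2, 4, 4, 0, 1]

[6, 8, 1, 2, 4, 4, 0, 1]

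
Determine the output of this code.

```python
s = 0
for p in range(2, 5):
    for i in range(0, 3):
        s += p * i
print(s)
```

p=2,i=0: s = 0+0 = 0
p=2,i=1: s = 0+2 = 2
p=2,i=2: s = 2+4 = 6
p=3,i=0: s = 6+0 = 6
p=3,i=1: s = 6+3 = 9
p=3,i=2: s = 9+6 = 15
p=4,i=0: s = 15+0 = 15
p=4,i=1: s = 15+4 = 19
p=4,i=2: s = 19+8 = 27

27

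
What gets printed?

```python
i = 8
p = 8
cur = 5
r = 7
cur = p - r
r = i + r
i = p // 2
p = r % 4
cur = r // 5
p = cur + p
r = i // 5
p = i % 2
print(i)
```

cur = 8-7 = 1
r = 8+7 = 15
i = 8//2 = 4
p = 15%4 = 3
cur = 15//5 = 3
p = 3+3 = 6
r = 4//5 = 0
p = 4%2 = 0

4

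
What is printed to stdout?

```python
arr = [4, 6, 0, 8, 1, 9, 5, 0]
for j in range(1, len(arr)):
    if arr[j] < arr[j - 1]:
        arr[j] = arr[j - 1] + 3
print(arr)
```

j=1: 6>=4, unchanged → [4, 6, 0, 8, 1, 9, 5, 0]
j=2: 0<6, arr[2] = 6+3 = 9 → [4, 6, 9, 8, 1, 9, 5, 0]
j=3: 8<9, arr[3] = 9+3 = 12 → [4, 6, 9, 12, 1, 9, 5, 0]
j=4: 1<12, arr[4] = 12+3 = 15 → [4, 6, 9, 12, 15, 9, 5, 0]
j=5: 9<15, arr[5] = 15+3 = 18 → [4, 6, 9, 12, 15, 18, 5, 0]
j=6: 5<18, arr[6] = 18+3 = 21 → [4, 6, 9, 12, 15, 18, 21, 0]
j=7: 0<21, arr[7] = 21+3 = 24 → [4, 6, 9, 12, 15, 18, 21, 24]

[4, 6, 9, 12, 15, 18, 21, 24]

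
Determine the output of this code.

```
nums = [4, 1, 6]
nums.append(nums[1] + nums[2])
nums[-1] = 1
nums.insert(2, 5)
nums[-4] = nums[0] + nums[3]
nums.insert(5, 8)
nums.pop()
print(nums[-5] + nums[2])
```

9

append nums[1]+nums[2] = 1+6 = 7 → [4, 1, 6, 7]
nums[-1] = 1 → [4, 1, 6, 1]
insert 5 at 2 → [4, 1, 5, 6, 1]
nums[-4] = nums[0]+nums[3] = 4+6 = 10 → [4, 10, 5, 6, 1]
insert 8 at 5 → [4, 10, 5, 6, 1, 8]
pop() removes 8 → [4, 10, 5, 6, 1]
nums[-5]+nums[2] = 4+5 = 9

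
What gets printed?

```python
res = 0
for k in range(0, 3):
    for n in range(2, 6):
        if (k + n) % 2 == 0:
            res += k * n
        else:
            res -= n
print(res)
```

-2

k=0,n=2: even sum, res = 0+0 = 0
k=0,n=3: odd sum, res = 0-3 = -3
k=0,n=4: even sum, res = (-3)+0 = -3
k=0,n=5: odd sum, res = (-3)-5 = -8
k=1,n=2: odd sum, res = (-8)-2 = -10
k=1,n=3: even sum, res = (-10)+3 = -7
k=1,n=4: odd sum, res = (-7)-4 = -11
k=1,n=5: even sum, res = (-11)+5 = -6
k=2,n=2: even sum, res = (-6)+4 = -2
k=2,n=3: odd sum, res = (-2)-3 = -5
k=2,n=4: even sum, res = (-5)+8 = 3
k=2,n=5: odd sum, res = 3-5 = -2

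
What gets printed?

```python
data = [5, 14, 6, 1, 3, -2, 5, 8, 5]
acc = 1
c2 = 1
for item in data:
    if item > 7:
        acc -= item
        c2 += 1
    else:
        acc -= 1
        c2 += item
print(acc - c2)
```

-54

item=5: not >7, acc = 1-1 = 0; c2=6
item=14: >7, acc = 0-14 = -14; c2=7
item=6: not >7, acc = (-14)-1 = -15; c2=13
item=1: not >7, acc = (-15)-1 = -16; c2=14
item=3: not >7, acc = (-16)-1 = -17; c2=17
item=-2: not >7, acc = (-17)-1 = -18; c2=15
item=5: not >7, acc = (-18)-1 = -19; c2=20
item=8: >7, acc = (-19)-8 = -27; c2=21
item=5: not >7, acc = (-27)-1 = -28; c2=26
acc-c2 = (-28)-26 = -54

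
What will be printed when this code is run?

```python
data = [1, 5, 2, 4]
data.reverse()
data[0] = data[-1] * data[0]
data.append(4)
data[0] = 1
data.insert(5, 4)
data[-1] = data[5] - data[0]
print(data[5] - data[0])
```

2

reverse → [4, 2, 5, 1]
data[0] = data[-1]*data[0] = 1*4 = 4 → [4, 2, 5, 1]
append 4 → [4, 2, 5, 1, 4]
data[0] = 1 → [1, 2, 5, 1, 4]
insert 4 at 5 → [1, 2, 5, 1, 4, 4]
data[-1] = data[5]-data[0] = 4-1 = 3 → [1, 2, 5, 1, 4, 3]
data[5]-data[0] = 3-1 = 2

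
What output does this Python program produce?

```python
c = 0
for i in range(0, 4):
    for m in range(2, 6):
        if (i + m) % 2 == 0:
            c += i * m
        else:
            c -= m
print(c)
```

i=0,m=2: even sum, c = 0+0 = 0
i=0,m=3: odd sum, c = 0-3 = -3
i=0,m=4: even sum, c = (-3)+0 = -3
i=0,m=5: odd sum, c = (-3)-5 = -8
i=1,m=2: odd sum, c = (-8)-2 = -10
i=1,m=3: even sum, c = (-10)+3 = -7
i=1,m=4: odd sum, c = (-7)-4 = -11
i=1,m=5: even sum, c = (-11)+5 = -6
i=2,m=2: even sum, c = (-6)+4 = -2
i=2,m=3: odd sum, c = (-2)-3 = -5
i=2,m=4: even sum, c = (-5)+8 = 3
i=2,m=5: odd sum, c = 3-5 = -2
i=3,m=2: odd sum, c = (-2)-2 = -4
i=3,m=3: even sum, c = (-4)+9 = 5
i=3,m=4: odd sum, c = 5-4 = 1
i=3,m=5: even sum, c = 1+15 = 16

16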